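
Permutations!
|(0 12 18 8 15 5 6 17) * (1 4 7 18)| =11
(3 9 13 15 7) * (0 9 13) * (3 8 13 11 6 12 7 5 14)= (0 9)(3 11 6 12 7 8 13 15 5 14)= [9, 1, 2, 11, 4, 14, 12, 8, 13, 0, 10, 6, 7, 15, 3, 5]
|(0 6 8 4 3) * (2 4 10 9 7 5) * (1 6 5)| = 30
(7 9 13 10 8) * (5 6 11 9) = (5 6 11 9 13 10 8 7) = [0, 1, 2, 3, 4, 6, 11, 5, 7, 13, 8, 9, 12, 10]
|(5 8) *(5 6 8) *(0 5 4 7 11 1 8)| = 8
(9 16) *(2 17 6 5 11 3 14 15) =(2 17 6 5 11 3 14 15)(9 16) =[0, 1, 17, 14, 4, 11, 5, 7, 8, 16, 10, 3, 12, 13, 15, 2, 9, 6]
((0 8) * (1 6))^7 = (0 8)(1 6)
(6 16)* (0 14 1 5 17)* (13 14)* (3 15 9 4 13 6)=(0 6 16 3 15 9 4 13 14 1 5 17)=[6, 5, 2, 15, 13, 17, 16, 7, 8, 4, 10, 11, 12, 14, 1, 9, 3, 0]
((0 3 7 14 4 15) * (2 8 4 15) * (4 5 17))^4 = ((0 3 7 14 15)(2 8 5 17 4))^4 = (0 15 14 7 3)(2 4 17 5 8)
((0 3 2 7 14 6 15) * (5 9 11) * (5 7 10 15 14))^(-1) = (0 15 10 2 3)(5 7 11 9)(6 14)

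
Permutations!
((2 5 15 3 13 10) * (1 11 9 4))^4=(2 13 15)(3 5 10)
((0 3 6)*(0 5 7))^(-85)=(7)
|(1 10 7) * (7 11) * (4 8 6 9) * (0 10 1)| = |(0 10 11 7)(4 8 6 9)| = 4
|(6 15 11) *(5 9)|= |(5 9)(6 15 11)|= 6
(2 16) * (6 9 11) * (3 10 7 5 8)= (2 16)(3 10 7 5 8)(6 9 11)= [0, 1, 16, 10, 4, 8, 9, 5, 3, 11, 7, 6, 12, 13, 14, 15, 2]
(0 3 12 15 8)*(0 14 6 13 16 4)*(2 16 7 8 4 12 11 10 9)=(0 3 11 10 9 2 16 12 15 4)(6 13 7 8 14)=[3, 1, 16, 11, 0, 5, 13, 8, 14, 2, 9, 10, 15, 7, 6, 4, 12]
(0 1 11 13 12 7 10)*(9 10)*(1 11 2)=(0 11 13 12 7 9 10)(1 2)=[11, 2, 1, 3, 4, 5, 6, 9, 8, 10, 0, 13, 7, 12]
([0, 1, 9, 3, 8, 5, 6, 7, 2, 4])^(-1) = [0, 1, 8, 3, 9, 5, 6, 7, 4, 2]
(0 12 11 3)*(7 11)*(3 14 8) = (0 12 7 11 14 8 3) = [12, 1, 2, 0, 4, 5, 6, 11, 3, 9, 10, 14, 7, 13, 8]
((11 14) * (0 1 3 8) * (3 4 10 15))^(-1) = ((0 1 4 10 15 3 8)(11 14))^(-1) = (0 8 3 15 10 4 1)(11 14)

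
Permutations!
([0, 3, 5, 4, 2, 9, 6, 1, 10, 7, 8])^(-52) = [0, 5, 1, 9, 7, 3, 6, 2, 8, 4, 10]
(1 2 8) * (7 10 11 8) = (1 2 7 10 11 8) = [0, 2, 7, 3, 4, 5, 6, 10, 1, 9, 11, 8]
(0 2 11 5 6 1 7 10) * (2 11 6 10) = (0 11 5 10)(1 7 2 6) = [11, 7, 6, 3, 4, 10, 1, 2, 8, 9, 0, 5]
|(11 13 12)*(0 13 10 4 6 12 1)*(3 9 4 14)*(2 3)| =9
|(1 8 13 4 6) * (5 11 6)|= 7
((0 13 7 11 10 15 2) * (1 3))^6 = ((0 13 7 11 10 15 2)(1 3))^6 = (0 2 15 10 11 7 13)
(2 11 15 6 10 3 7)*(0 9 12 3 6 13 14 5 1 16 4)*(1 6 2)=(0 9 12 3 7 1 16 4)(2 11 15 13 14 5 6 10)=[9, 16, 11, 7, 0, 6, 10, 1, 8, 12, 2, 15, 3, 14, 5, 13, 4]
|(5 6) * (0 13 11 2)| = 4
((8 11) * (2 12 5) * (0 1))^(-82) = (2 5 12)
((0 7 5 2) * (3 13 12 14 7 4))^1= ((0 4 3 13 12 14 7 5 2))^1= (0 4 3 13 12 14 7 5 2)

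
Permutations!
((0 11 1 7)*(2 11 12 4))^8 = (0 12 4 2 11 1 7)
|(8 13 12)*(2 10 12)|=|(2 10 12 8 13)|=5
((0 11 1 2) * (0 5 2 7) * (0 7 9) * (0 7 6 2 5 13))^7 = ((0 11 1 9 7 6 2 13))^7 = (0 13 2 6 7 9 1 11)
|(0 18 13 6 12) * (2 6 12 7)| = 12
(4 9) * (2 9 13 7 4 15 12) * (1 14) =(1 14)(2 9 15 12)(4 13 7) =[0, 14, 9, 3, 13, 5, 6, 4, 8, 15, 10, 11, 2, 7, 1, 12]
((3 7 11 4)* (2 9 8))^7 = ((2 9 8)(3 7 11 4))^7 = (2 9 8)(3 4 11 7)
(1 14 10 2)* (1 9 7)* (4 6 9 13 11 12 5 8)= (1 14 10 2 13 11 12 5 8 4 6 9 7)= [0, 14, 13, 3, 6, 8, 9, 1, 4, 7, 2, 12, 5, 11, 10]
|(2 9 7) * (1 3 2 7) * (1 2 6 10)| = |(1 3 6 10)(2 9)| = 4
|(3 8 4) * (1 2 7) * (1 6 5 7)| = |(1 2)(3 8 4)(5 7 6)| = 6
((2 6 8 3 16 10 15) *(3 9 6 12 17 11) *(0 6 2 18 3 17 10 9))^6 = (2 16 18 10)(3 15 12 9)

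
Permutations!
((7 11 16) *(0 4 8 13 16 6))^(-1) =(0 6 11 7 16 13 8 4)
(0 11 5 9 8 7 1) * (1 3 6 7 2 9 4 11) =[1, 0, 9, 6, 11, 4, 7, 3, 2, 8, 10, 5] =(0 1)(2 9 8)(3 6 7)(4 11 5)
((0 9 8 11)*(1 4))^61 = (0 9 8 11)(1 4)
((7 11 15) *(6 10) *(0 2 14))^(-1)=((0 2 14)(6 10)(7 11 15))^(-1)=(0 14 2)(6 10)(7 15 11)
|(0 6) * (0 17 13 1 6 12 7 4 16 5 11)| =|(0 12 7 4 16 5 11)(1 6 17 13)| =28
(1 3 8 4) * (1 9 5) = (1 3 8 4 9 5) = [0, 3, 2, 8, 9, 1, 6, 7, 4, 5]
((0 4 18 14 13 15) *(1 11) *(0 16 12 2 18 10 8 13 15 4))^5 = (1 11)(2 12 16 15 14 18)(4 10 8 13)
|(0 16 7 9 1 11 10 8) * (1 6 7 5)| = |(0 16 5 1 11 10 8)(6 7 9)| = 21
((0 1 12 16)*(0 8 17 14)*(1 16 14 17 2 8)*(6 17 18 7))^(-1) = ((0 16 1 12 14)(2 8)(6 17 18 7))^(-1) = (0 14 12 1 16)(2 8)(6 7 18 17)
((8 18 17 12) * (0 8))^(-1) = ((0 8 18 17 12))^(-1) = (0 12 17 18 8)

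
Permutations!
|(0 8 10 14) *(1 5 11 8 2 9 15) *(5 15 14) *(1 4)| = |(0 2 9 14)(1 15 4)(5 11 8 10)| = 12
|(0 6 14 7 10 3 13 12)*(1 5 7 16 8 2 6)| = 40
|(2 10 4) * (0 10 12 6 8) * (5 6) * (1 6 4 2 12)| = |(0 10 2 1 6 8)(4 12 5)| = 6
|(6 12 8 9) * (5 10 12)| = |(5 10 12 8 9 6)| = 6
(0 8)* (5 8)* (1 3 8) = [5, 3, 2, 8, 4, 1, 6, 7, 0] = (0 5 1 3 8)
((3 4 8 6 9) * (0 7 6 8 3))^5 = ((0 7 6 9)(3 4))^5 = (0 7 6 9)(3 4)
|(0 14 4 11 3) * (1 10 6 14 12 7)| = |(0 12 7 1 10 6 14 4 11 3)| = 10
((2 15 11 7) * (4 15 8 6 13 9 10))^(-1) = ((2 8 6 13 9 10 4 15 11 7))^(-1) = (2 7 11 15 4 10 9 13 6 8)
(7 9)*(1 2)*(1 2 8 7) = [0, 8, 2, 3, 4, 5, 6, 9, 7, 1] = (1 8 7 9)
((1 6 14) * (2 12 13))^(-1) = ((1 6 14)(2 12 13))^(-1) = (1 14 6)(2 13 12)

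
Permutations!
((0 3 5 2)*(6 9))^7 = ((0 3 5 2)(6 9))^7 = (0 2 5 3)(6 9)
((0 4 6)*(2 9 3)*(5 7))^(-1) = (0 6 4)(2 3 9)(5 7)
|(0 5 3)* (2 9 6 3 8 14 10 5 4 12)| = |(0 4 12 2 9 6 3)(5 8 14 10)| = 28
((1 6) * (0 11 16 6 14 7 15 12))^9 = (16)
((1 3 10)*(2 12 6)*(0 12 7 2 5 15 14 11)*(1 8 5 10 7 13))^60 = (0 15 10)(5 6 11)(8 12 14)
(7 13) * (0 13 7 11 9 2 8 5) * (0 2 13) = (2 8 5)(9 13 11) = [0, 1, 8, 3, 4, 2, 6, 7, 5, 13, 10, 9, 12, 11]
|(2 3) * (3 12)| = 3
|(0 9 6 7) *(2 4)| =|(0 9 6 7)(2 4)| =4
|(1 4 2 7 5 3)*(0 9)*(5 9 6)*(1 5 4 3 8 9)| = 10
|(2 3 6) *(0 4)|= |(0 4)(2 3 6)|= 6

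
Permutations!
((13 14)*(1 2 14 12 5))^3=((1 2 14 13 12 5))^3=(1 13)(2 12)(5 14)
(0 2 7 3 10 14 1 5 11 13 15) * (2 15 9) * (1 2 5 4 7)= (0 15)(1 4 7 3 10 14 2)(5 11 13 9)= [15, 4, 1, 10, 7, 11, 6, 3, 8, 5, 14, 13, 12, 9, 2, 0]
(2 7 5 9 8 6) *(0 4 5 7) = (0 4 5 9 8 6 2) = [4, 1, 0, 3, 5, 9, 2, 7, 6, 8]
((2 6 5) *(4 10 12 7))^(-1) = (2 5 6)(4 7 12 10)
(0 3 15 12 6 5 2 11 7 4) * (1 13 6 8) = (0 3 15 12 8 1 13 6 5 2 11 7 4) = [3, 13, 11, 15, 0, 2, 5, 4, 1, 9, 10, 7, 8, 6, 14, 12]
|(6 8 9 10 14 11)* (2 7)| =|(2 7)(6 8 9 10 14 11)| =6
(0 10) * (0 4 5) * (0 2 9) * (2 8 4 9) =(0 10 9)(4 5 8) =[10, 1, 2, 3, 5, 8, 6, 7, 4, 0, 9]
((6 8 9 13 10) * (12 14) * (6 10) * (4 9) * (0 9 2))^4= (14)(0 8 9 4 13 2 6)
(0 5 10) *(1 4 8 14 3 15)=(0 5 10)(1 4 8 14 3 15)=[5, 4, 2, 15, 8, 10, 6, 7, 14, 9, 0, 11, 12, 13, 3, 1]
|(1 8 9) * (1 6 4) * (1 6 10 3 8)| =4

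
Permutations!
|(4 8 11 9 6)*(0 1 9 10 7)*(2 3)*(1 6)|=14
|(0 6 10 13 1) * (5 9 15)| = 15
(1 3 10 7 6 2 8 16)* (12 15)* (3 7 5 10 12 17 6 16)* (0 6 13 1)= (0 6 2 8 3 12 15 17 13 1 7 16)(5 10)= [6, 7, 8, 12, 4, 10, 2, 16, 3, 9, 5, 11, 15, 1, 14, 17, 0, 13]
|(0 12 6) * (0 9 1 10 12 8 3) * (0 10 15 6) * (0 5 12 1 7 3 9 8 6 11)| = 10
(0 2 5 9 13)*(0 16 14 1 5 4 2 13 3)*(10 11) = (0 13 16 14 1 5 9 3)(2 4)(10 11) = [13, 5, 4, 0, 2, 9, 6, 7, 8, 3, 11, 10, 12, 16, 1, 15, 14]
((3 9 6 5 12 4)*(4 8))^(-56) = (12)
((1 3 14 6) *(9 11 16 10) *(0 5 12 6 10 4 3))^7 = ((0 5 12 6 1)(3 14 10 9 11 16 4))^7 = (16)(0 12 1 5 6)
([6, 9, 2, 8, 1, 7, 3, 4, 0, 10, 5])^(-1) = [8, 4, 2, 6, 7, 10, 0, 5, 3, 1, 9]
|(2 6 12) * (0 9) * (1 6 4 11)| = |(0 9)(1 6 12 2 4 11)| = 6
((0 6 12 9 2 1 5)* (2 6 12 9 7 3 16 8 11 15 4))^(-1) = (0 5 1 2 4 15 11 8 16 3 7 12)(6 9)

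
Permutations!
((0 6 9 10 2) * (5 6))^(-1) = (0 2 10 9 6 5)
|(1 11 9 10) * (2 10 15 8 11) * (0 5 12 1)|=12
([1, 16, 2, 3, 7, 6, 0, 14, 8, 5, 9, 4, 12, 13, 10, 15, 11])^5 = (0 7 6 4 5 11 9 16 10 1 14)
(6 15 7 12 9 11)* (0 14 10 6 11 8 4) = (0 14 10 6 15 7 12 9 8 4) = [14, 1, 2, 3, 0, 5, 15, 12, 4, 8, 6, 11, 9, 13, 10, 7]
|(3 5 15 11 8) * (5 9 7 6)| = 8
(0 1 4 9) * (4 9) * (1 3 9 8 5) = [3, 8, 2, 9, 4, 1, 6, 7, 5, 0] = (0 3 9)(1 8 5)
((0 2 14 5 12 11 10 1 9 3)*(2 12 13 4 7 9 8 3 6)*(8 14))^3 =(0 10 5 7 2)(1 13 9 8 12)(3 11 14 4 6)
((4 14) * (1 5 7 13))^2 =((1 5 7 13)(4 14))^2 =(14)(1 7)(5 13)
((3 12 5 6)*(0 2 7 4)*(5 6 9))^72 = (12)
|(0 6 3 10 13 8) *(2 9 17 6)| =|(0 2 9 17 6 3 10 13 8)| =9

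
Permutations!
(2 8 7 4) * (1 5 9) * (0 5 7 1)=[5, 7, 8, 3, 2, 9, 6, 4, 1, 0]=(0 5 9)(1 7 4 2 8)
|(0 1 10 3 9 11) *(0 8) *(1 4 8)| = |(0 4 8)(1 10 3 9 11)| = 15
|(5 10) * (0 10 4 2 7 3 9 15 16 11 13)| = 12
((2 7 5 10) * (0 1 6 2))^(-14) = (10)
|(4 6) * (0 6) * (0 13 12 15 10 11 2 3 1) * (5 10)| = |(0 6 4 13 12 15 5 10 11 2 3 1)| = 12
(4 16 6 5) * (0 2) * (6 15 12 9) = (0 2)(4 16 15 12 9 6 5) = [2, 1, 0, 3, 16, 4, 5, 7, 8, 6, 10, 11, 9, 13, 14, 12, 15]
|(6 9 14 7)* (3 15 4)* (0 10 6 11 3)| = |(0 10 6 9 14 7 11 3 15 4)| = 10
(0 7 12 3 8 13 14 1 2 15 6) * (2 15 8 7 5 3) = (0 5 3 7 12 2 8 13 14 1 15 6) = [5, 15, 8, 7, 4, 3, 0, 12, 13, 9, 10, 11, 2, 14, 1, 6]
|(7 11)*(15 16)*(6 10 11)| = 4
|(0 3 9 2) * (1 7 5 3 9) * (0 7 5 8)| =|(0 9 2 7 8)(1 5 3)| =15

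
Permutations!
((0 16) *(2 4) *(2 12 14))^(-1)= (0 16)(2 14 12 4)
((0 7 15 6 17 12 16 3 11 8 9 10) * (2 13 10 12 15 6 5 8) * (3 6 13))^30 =(0 13)(5 17 16 9)(6 12 8 15)(7 10)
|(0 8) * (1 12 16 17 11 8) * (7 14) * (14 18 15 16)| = 11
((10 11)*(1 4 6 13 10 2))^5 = ((1 4 6 13 10 11 2))^5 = (1 11 13 4 2 10 6)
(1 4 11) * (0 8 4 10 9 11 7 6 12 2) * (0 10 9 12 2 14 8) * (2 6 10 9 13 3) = (1 13 3 2 9 11)(4 7 10 12 14 8) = [0, 13, 9, 2, 7, 5, 6, 10, 4, 11, 12, 1, 14, 3, 8]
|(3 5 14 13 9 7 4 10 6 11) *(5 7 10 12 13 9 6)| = |(3 7 4 12 13 6 11)(5 14 9 10)| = 28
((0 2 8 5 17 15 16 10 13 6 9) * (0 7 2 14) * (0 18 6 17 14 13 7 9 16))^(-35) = (0 13 17 15)(2 8 5 14 18 6 16 10 7)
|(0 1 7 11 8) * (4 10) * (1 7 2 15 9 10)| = 12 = |(0 7 11 8)(1 2 15 9 10 4)|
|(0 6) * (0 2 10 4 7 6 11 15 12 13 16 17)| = |(0 11 15 12 13 16 17)(2 10 4 7 6)| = 35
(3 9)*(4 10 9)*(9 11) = (3 4 10 11 9) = [0, 1, 2, 4, 10, 5, 6, 7, 8, 3, 11, 9]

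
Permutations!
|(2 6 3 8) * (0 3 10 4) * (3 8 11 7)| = |(0 8 2 6 10 4)(3 11 7)| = 6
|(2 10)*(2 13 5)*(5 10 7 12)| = 4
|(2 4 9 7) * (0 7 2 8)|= |(0 7 8)(2 4 9)|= 3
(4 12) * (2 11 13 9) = (2 11 13 9)(4 12) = [0, 1, 11, 3, 12, 5, 6, 7, 8, 2, 10, 13, 4, 9]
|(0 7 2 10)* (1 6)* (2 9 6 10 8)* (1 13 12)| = 8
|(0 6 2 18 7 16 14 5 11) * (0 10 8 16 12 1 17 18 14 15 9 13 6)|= |(1 17 18 7 12)(2 14 5 11 10 8 16 15 9 13 6)|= 55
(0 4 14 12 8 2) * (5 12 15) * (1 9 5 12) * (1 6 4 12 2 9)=(0 12 8 9 5 6 4 14 15 2)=[12, 1, 0, 3, 14, 6, 4, 7, 9, 5, 10, 11, 8, 13, 15, 2]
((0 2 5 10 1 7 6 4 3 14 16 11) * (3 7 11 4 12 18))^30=((0 2 5 10 1 11)(3 14 16 4 7 6 12 18))^30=(3 12 7 16)(4 14 18 6)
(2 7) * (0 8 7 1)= (0 8 7 2 1)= [8, 0, 1, 3, 4, 5, 6, 2, 7]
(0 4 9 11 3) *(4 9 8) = (0 9 11 3)(4 8) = [9, 1, 2, 0, 8, 5, 6, 7, 4, 11, 10, 3]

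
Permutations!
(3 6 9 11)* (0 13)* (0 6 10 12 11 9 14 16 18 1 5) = (0 13 6 14 16 18 1 5)(3 10 12 11) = [13, 5, 2, 10, 4, 0, 14, 7, 8, 9, 12, 3, 11, 6, 16, 15, 18, 17, 1]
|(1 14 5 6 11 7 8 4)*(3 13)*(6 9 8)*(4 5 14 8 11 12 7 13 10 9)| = |(14)(1 8 5 4)(3 10 9 11 13)(6 12 7)| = 60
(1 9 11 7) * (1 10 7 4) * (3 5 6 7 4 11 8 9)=[0, 3, 2, 5, 1, 6, 7, 10, 9, 8, 4, 11]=(11)(1 3 5 6 7 10 4)(8 9)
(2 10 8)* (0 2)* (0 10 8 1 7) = (0 2 8 10 1 7) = [2, 7, 8, 3, 4, 5, 6, 0, 10, 9, 1]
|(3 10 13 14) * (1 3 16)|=6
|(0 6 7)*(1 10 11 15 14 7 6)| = |(0 1 10 11 15 14 7)| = 7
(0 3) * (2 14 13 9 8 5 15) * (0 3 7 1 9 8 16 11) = [7, 9, 14, 3, 4, 15, 6, 1, 5, 16, 10, 0, 12, 8, 13, 2, 11] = (0 7 1 9 16 11)(2 14 13 8 5 15)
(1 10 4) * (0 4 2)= (0 4 1 10 2)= [4, 10, 0, 3, 1, 5, 6, 7, 8, 9, 2]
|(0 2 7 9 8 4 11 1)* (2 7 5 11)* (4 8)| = 8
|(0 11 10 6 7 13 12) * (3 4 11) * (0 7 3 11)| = |(0 11 10 6 3 4)(7 13 12)| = 6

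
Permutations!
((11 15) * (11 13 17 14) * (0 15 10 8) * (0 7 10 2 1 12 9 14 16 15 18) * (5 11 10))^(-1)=(0 18)(1 2 11 5 7 8 10 14 9 12)(13 15 16 17)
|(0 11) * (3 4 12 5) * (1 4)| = 10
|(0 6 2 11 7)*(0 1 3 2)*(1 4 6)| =8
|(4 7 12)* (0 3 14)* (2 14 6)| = |(0 3 6 2 14)(4 7 12)| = 15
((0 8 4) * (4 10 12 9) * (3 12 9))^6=((0 8 10 9 4)(3 12))^6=(12)(0 8 10 9 4)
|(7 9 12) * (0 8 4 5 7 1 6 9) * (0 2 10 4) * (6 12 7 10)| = |(0 8)(1 12)(2 6 9 7)(4 5 10)| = 12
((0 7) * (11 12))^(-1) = (0 7)(11 12)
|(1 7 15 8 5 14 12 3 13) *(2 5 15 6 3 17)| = 10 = |(1 7 6 3 13)(2 5 14 12 17)(8 15)|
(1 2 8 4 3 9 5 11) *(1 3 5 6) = (1 2 8 4 5 11 3 9 6) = [0, 2, 8, 9, 5, 11, 1, 7, 4, 6, 10, 3]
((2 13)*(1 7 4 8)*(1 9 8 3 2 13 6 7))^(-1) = (13)(2 3 4 7 6)(8 9)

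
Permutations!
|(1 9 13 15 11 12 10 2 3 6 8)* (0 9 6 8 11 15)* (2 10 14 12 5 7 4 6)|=|(15)(0 9 13)(1 2 3 8)(4 6 11 5 7)(12 14)|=60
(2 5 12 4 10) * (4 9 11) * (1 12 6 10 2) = (1 12 9 11 4 2 5 6 10) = [0, 12, 5, 3, 2, 6, 10, 7, 8, 11, 1, 4, 9]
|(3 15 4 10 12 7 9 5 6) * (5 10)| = 20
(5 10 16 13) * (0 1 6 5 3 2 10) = (0 1 6 5)(2 10 16 13 3) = [1, 6, 10, 2, 4, 0, 5, 7, 8, 9, 16, 11, 12, 3, 14, 15, 13]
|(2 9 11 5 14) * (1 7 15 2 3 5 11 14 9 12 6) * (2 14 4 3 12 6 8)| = 8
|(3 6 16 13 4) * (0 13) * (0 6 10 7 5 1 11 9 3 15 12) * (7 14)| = |(0 13 4 15 12)(1 11 9 3 10 14 7 5)(6 16)| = 40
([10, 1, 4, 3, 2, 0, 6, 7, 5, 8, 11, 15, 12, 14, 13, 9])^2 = [11, 1, 2, 3, 4, 10, 6, 7, 0, 5, 15, 9, 12, 13, 14, 8]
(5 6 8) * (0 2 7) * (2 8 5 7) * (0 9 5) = (0 8 7 9 5 6) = [8, 1, 2, 3, 4, 6, 0, 9, 7, 5]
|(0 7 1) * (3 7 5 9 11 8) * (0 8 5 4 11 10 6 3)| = 11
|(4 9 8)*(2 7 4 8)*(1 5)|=4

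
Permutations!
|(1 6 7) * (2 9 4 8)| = 12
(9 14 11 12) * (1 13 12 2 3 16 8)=(1 13 12 9 14 11 2 3 16 8)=[0, 13, 3, 16, 4, 5, 6, 7, 1, 14, 10, 2, 9, 12, 11, 15, 8]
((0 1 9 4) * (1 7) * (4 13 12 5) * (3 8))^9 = ((0 7 1 9 13 12 5 4)(3 8))^9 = (0 7 1 9 13 12 5 4)(3 8)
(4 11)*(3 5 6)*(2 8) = [0, 1, 8, 5, 11, 6, 3, 7, 2, 9, 10, 4] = (2 8)(3 5 6)(4 11)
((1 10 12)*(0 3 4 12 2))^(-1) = ((0 3 4 12 1 10 2))^(-1) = (0 2 10 1 12 4 3)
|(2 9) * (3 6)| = |(2 9)(3 6)| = 2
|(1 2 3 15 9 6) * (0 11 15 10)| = 9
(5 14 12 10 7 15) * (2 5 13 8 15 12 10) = (2 5 14 10 7 12)(8 15 13) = [0, 1, 5, 3, 4, 14, 6, 12, 15, 9, 7, 11, 2, 8, 10, 13]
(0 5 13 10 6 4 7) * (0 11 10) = (0 5 13)(4 7 11 10 6) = [5, 1, 2, 3, 7, 13, 4, 11, 8, 9, 6, 10, 12, 0]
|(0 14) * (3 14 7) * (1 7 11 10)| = |(0 11 10 1 7 3 14)| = 7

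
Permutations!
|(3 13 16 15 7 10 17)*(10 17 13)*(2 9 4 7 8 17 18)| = |(2 9 4 7 18)(3 10 13 16 15 8 17)| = 35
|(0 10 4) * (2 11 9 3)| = |(0 10 4)(2 11 9 3)| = 12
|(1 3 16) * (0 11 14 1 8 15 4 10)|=10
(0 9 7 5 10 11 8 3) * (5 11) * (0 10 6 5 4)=(0 9 7 11 8 3 10 4)(5 6)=[9, 1, 2, 10, 0, 6, 5, 11, 3, 7, 4, 8]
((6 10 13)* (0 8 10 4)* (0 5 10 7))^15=((0 8 7)(4 5 10 13 6))^15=(13)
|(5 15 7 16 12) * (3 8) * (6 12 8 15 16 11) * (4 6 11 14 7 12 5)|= |(3 15 12 4 6 5 16 8)(7 14)|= 8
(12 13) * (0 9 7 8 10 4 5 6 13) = (0 9 7 8 10 4 5 6 13 12) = [9, 1, 2, 3, 5, 6, 13, 8, 10, 7, 4, 11, 0, 12]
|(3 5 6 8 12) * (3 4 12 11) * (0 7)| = |(0 7)(3 5 6 8 11)(4 12)| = 10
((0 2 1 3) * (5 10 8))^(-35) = ((0 2 1 3)(5 10 8))^(-35) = (0 2 1 3)(5 10 8)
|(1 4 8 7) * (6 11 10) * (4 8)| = 3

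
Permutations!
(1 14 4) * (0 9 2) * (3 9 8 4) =(0 8 4 1 14 3 9 2) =[8, 14, 0, 9, 1, 5, 6, 7, 4, 2, 10, 11, 12, 13, 3]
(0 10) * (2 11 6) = (0 10)(2 11 6) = [10, 1, 11, 3, 4, 5, 2, 7, 8, 9, 0, 6]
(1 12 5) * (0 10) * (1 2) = (0 10)(1 12 5 2) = [10, 12, 1, 3, 4, 2, 6, 7, 8, 9, 0, 11, 5]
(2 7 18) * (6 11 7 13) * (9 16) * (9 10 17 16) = (2 13 6 11 7 18)(10 17 16) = [0, 1, 13, 3, 4, 5, 11, 18, 8, 9, 17, 7, 12, 6, 14, 15, 10, 16, 2]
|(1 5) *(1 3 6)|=|(1 5 3 6)|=4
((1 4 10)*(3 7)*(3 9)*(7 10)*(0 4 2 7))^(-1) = (0 4)(1 10 3 9 7 2)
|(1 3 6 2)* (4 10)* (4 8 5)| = 4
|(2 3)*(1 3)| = 3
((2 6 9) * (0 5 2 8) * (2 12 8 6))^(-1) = ((0 5 12 8)(6 9))^(-1) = (0 8 12 5)(6 9)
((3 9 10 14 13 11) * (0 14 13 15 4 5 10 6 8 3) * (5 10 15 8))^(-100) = ((0 14 8 3 9 6 5 15 4 10 13 11))^(-100) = (0 4 9)(3 11 15)(5 8 13)(6 14 10)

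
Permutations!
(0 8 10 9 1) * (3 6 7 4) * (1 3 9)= [8, 0, 2, 6, 9, 5, 7, 4, 10, 3, 1]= (0 8 10 1)(3 6 7 4 9)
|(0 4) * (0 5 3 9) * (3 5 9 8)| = 6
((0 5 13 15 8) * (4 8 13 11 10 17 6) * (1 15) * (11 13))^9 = (0 4 17 11 1 5 8 6 10 15 13)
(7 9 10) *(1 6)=(1 6)(7 9 10)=[0, 6, 2, 3, 4, 5, 1, 9, 8, 10, 7]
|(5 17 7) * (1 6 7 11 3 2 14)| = |(1 6 7 5 17 11 3 2 14)| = 9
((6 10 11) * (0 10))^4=((0 10 11 6))^4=(11)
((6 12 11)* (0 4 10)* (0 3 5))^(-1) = (0 5 3 10 4)(6 11 12) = ((0 4 10 3 5)(6 12 11))^(-1)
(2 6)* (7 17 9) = (2 6)(7 17 9) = [0, 1, 6, 3, 4, 5, 2, 17, 8, 7, 10, 11, 12, 13, 14, 15, 16, 9]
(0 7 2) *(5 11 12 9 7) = (0 5 11 12 9 7 2) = [5, 1, 0, 3, 4, 11, 6, 2, 8, 7, 10, 12, 9]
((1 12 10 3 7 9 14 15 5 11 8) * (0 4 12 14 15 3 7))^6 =(0 15 3 9 14 7 1 10 8 12 11 4 5)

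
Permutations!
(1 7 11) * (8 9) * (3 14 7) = [0, 3, 2, 14, 4, 5, 6, 11, 9, 8, 10, 1, 12, 13, 7] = (1 3 14 7 11)(8 9)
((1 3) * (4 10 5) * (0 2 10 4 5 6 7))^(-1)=((0 2 10 6 7)(1 3))^(-1)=(0 7 6 10 2)(1 3)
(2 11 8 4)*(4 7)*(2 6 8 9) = (2 11 9)(4 6 8 7) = [0, 1, 11, 3, 6, 5, 8, 4, 7, 2, 10, 9]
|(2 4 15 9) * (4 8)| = 5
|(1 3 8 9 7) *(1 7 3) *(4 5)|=6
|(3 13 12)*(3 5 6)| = 5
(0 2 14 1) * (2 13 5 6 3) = (0 13 5 6 3 2 14 1) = [13, 0, 14, 2, 4, 6, 3, 7, 8, 9, 10, 11, 12, 5, 1]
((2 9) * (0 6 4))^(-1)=(0 4 6)(2 9)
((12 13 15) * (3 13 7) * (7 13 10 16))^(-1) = (3 7 16 10)(12 15 13)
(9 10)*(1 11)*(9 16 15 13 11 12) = (1 12 9 10 16 15 13 11) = [0, 12, 2, 3, 4, 5, 6, 7, 8, 10, 16, 1, 9, 11, 14, 13, 15]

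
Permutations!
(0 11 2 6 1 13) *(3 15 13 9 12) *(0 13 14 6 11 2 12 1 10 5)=[2, 9, 11, 15, 4, 0, 10, 7, 8, 1, 5, 12, 3, 13, 6, 14]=(0 2 11 12 3 15 14 6 10 5)(1 9)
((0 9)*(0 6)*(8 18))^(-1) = ((0 9 6)(8 18))^(-1) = (0 6 9)(8 18)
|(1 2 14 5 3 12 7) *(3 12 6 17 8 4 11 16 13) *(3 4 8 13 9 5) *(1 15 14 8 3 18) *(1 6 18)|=|(1 2 8 3 18 6 17 13 4 11 16 9 5 12 7 15 14)|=17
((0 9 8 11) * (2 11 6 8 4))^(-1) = (0 11 2 4 9)(6 8)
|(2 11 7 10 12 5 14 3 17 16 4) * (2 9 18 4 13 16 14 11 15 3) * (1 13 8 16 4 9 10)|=|(1 13 4 10 12 5 11 7)(2 15 3 17 14)(8 16)(9 18)|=40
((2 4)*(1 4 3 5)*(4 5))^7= ((1 5)(2 3 4))^7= (1 5)(2 3 4)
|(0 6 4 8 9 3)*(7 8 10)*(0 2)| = 9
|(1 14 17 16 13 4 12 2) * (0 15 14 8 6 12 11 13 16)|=|(0 15 14 17)(1 8 6 12 2)(4 11 13)|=60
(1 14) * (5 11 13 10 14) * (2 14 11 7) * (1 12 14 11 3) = [0, 5, 11, 1, 4, 7, 6, 2, 8, 9, 3, 13, 14, 10, 12] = (1 5 7 2 11 13 10 3)(12 14)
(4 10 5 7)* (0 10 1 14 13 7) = (0 10 5)(1 14 13 7 4) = [10, 14, 2, 3, 1, 0, 6, 4, 8, 9, 5, 11, 12, 7, 13]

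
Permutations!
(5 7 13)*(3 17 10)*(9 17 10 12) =(3 10)(5 7 13)(9 17 12) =[0, 1, 2, 10, 4, 7, 6, 13, 8, 17, 3, 11, 9, 5, 14, 15, 16, 12]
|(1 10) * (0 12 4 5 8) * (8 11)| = 6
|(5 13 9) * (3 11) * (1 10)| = 6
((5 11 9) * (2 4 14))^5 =((2 4 14)(5 11 9))^5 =(2 14 4)(5 9 11)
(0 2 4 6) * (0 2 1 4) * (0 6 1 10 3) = [10, 4, 6, 0, 1, 5, 2, 7, 8, 9, 3] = (0 10 3)(1 4)(2 6)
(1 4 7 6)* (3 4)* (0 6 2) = (0 6 1 3 4 7 2) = [6, 3, 0, 4, 7, 5, 1, 2]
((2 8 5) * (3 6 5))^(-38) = ((2 8 3 6 5))^(-38) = (2 3 5 8 6)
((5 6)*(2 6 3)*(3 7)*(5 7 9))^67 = ((2 6 7 3)(5 9))^67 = (2 3 7 6)(5 9)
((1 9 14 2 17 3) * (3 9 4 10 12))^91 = ((1 4 10 12 3)(2 17 9 14))^91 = (1 4 10 12 3)(2 14 9 17)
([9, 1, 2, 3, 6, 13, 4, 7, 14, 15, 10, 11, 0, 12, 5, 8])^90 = (0 15 14 13)(5 12 9 8)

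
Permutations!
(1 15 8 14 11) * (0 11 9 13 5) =(0 11 1 15 8 14 9 13 5) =[11, 15, 2, 3, 4, 0, 6, 7, 14, 13, 10, 1, 12, 5, 9, 8]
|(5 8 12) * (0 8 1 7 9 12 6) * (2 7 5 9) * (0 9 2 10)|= |(0 8 6 9 12 2 7 10)(1 5)|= 8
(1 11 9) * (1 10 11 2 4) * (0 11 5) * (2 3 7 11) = (0 2 4 1 3 7 11 9 10 5) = [2, 3, 4, 7, 1, 0, 6, 11, 8, 10, 5, 9]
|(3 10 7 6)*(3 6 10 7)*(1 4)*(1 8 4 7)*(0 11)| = |(0 11)(1 7 10 3)(4 8)| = 4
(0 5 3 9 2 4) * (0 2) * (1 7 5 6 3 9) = (0 6 3 1 7 5 9)(2 4) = [6, 7, 4, 1, 2, 9, 3, 5, 8, 0]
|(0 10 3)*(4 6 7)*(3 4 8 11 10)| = 6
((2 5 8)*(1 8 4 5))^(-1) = ((1 8 2)(4 5))^(-1) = (1 2 8)(4 5)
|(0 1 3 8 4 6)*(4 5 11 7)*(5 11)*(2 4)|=|(0 1 3 8 11 7 2 4 6)|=9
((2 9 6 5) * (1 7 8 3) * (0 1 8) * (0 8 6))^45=(9)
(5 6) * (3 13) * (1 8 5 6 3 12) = (1 8 5 3 13 12) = [0, 8, 2, 13, 4, 3, 6, 7, 5, 9, 10, 11, 1, 12]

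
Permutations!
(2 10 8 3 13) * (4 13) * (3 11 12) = (2 10 8 11 12 3 4 13) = [0, 1, 10, 4, 13, 5, 6, 7, 11, 9, 8, 12, 3, 2]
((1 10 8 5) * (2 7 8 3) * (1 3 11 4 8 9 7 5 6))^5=(1 6 8 4 11 10)(2 3 5)(7 9)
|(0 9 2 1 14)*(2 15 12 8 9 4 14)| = |(0 4 14)(1 2)(8 9 15 12)| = 12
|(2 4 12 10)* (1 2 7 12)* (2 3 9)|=15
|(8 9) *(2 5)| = 2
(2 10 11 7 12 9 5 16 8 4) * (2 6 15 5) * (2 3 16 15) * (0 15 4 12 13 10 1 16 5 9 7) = (0 15 9 3 5 4 6 2 1 16 8 12 7 13 10 11) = [15, 16, 1, 5, 6, 4, 2, 13, 12, 3, 11, 0, 7, 10, 14, 9, 8]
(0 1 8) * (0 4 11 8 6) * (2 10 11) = (0 1 6)(2 10 11 8 4) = [1, 6, 10, 3, 2, 5, 0, 7, 4, 9, 11, 8]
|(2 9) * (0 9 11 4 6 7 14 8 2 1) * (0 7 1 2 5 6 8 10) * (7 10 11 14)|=|(0 9 2 14 11 4 8 5 6 1 10)|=11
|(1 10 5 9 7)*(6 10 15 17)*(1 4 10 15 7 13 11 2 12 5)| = 12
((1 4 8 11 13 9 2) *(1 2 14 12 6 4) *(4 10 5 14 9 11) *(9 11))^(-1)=((4 8)(5 14 12 6 10)(9 11 13))^(-1)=(4 8)(5 10 6 12 14)(9 13 11)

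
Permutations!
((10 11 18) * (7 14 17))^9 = (18)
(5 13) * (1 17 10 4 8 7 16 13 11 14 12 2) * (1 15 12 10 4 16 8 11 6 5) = (1 17 4 11 14 10 16 13)(2 15 12)(5 6)(7 8) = [0, 17, 15, 3, 11, 6, 5, 8, 7, 9, 16, 14, 2, 1, 10, 12, 13, 4]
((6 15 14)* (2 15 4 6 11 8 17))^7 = ((2 15 14 11 8 17)(4 6))^7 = (2 15 14 11 8 17)(4 6)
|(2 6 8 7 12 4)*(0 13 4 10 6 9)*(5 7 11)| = 35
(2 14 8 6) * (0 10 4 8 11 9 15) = (0 10 4 8 6 2 14 11 9 15) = [10, 1, 14, 3, 8, 5, 2, 7, 6, 15, 4, 9, 12, 13, 11, 0]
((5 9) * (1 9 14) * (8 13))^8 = ((1 9 5 14)(8 13))^8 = (14)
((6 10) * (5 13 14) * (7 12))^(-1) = ((5 13 14)(6 10)(7 12))^(-1) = (5 14 13)(6 10)(7 12)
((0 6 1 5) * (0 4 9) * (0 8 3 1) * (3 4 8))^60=(9)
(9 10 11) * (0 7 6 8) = (0 7 6 8)(9 10 11) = [7, 1, 2, 3, 4, 5, 8, 6, 0, 10, 11, 9]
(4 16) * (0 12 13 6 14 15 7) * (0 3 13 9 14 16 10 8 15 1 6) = (0 12 9 14 1 6 16 4 10 8 15 7 3 13) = [12, 6, 2, 13, 10, 5, 16, 3, 15, 14, 8, 11, 9, 0, 1, 7, 4]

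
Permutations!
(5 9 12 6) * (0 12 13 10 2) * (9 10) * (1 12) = (0 1 12 6 5 10 2)(9 13) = [1, 12, 0, 3, 4, 10, 5, 7, 8, 13, 2, 11, 6, 9]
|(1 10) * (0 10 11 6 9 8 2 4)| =9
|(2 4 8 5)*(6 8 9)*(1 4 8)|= 12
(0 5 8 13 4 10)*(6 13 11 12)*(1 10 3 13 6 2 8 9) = (0 5 9 1 10)(2 8 11 12)(3 13 4) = [5, 10, 8, 13, 3, 9, 6, 7, 11, 1, 0, 12, 2, 4]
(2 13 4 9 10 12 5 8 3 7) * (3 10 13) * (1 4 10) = [0, 4, 3, 7, 9, 8, 6, 2, 1, 13, 12, 11, 5, 10] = (1 4 9 13 10 12 5 8)(2 3 7)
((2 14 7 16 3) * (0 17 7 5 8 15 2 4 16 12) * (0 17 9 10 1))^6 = ((0 9 10 1)(2 14 5 8 15)(3 4 16)(7 12 17))^6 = (17)(0 10)(1 9)(2 14 5 8 15)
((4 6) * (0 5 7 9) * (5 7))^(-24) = ((0 7 9)(4 6))^(-24) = (9)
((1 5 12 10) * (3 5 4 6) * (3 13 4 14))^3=(1 5)(3 10)(12 14)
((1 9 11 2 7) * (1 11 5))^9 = (11)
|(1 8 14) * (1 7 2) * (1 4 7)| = 3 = |(1 8 14)(2 4 7)|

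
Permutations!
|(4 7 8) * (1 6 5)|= 3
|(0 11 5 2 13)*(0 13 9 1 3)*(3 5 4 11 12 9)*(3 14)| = 8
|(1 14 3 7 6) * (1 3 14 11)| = |(14)(1 11)(3 7 6)| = 6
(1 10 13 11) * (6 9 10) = [0, 6, 2, 3, 4, 5, 9, 7, 8, 10, 13, 1, 12, 11] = (1 6 9 10 13 11)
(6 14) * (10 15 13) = [0, 1, 2, 3, 4, 5, 14, 7, 8, 9, 15, 11, 12, 10, 6, 13] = (6 14)(10 15 13)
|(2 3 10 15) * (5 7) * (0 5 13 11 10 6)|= |(0 5 7 13 11 10 15 2 3 6)|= 10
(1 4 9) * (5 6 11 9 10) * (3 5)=[0, 4, 2, 5, 10, 6, 11, 7, 8, 1, 3, 9]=(1 4 10 3 5 6 11 9)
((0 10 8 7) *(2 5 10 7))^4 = ((0 7)(2 5 10 8))^4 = (10)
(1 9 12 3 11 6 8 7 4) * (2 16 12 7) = (1 9 7 4)(2 16 12 3 11 6 8) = [0, 9, 16, 11, 1, 5, 8, 4, 2, 7, 10, 6, 3, 13, 14, 15, 12]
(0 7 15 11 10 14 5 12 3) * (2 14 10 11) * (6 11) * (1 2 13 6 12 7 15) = [15, 2, 14, 0, 4, 7, 11, 1, 8, 9, 10, 12, 3, 6, 5, 13] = (0 15 13 6 11 12 3)(1 2 14 5 7)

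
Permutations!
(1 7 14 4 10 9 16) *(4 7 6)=(1 6 4 10 9 16)(7 14)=[0, 6, 2, 3, 10, 5, 4, 14, 8, 16, 9, 11, 12, 13, 7, 15, 1]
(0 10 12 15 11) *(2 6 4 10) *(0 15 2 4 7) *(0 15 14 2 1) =[4, 0, 6, 3, 10, 5, 7, 15, 8, 9, 12, 14, 1, 13, 2, 11] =(0 4 10 12 1)(2 6 7 15 11 14)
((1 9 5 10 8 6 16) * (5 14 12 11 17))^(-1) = (1 16 6 8 10 5 17 11 12 14 9)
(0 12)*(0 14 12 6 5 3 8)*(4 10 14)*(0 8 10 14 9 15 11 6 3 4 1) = (0 3 10 9 15 11 6 5 4 14 12 1) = [3, 0, 2, 10, 14, 4, 5, 7, 8, 15, 9, 6, 1, 13, 12, 11]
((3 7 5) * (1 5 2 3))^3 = ((1 5)(2 3 7))^3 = (7)(1 5)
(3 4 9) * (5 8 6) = (3 4 9)(5 8 6) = [0, 1, 2, 4, 9, 8, 5, 7, 6, 3]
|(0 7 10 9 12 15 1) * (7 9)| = 10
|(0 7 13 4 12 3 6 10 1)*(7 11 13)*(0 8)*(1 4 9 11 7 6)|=9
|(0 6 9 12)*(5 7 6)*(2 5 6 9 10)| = 8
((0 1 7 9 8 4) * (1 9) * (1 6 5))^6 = (0 8)(1 6)(4 9)(5 7)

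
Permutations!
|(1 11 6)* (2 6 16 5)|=6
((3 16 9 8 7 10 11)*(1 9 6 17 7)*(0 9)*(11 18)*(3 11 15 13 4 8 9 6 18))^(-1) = (0 1 8 4 13 15 18 16 3 10 7 17 6)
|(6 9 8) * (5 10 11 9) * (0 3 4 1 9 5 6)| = 6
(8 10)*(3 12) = [0, 1, 2, 12, 4, 5, 6, 7, 10, 9, 8, 11, 3] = (3 12)(8 10)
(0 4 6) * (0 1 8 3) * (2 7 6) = (0 4 2 7 6 1 8 3) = [4, 8, 7, 0, 2, 5, 1, 6, 3]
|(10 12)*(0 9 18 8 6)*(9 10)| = |(0 10 12 9 18 8 6)| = 7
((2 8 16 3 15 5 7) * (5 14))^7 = (2 7 5 14 15 3 16 8)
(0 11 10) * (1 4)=(0 11 10)(1 4)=[11, 4, 2, 3, 1, 5, 6, 7, 8, 9, 0, 10]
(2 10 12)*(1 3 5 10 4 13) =(1 3 5 10 12 2 4 13) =[0, 3, 4, 5, 13, 10, 6, 7, 8, 9, 12, 11, 2, 1]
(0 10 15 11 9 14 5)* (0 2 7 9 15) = (0 10)(2 7 9 14 5)(11 15) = [10, 1, 7, 3, 4, 2, 6, 9, 8, 14, 0, 15, 12, 13, 5, 11]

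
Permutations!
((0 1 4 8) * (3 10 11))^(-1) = (0 8 4 1)(3 11 10)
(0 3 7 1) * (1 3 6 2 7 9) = (0 6 2 7 3 9 1) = [6, 0, 7, 9, 4, 5, 2, 3, 8, 1]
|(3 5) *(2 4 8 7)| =4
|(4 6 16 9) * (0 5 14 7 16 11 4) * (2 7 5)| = 30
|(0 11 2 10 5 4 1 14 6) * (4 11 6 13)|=|(0 6)(1 14 13 4)(2 10 5 11)|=4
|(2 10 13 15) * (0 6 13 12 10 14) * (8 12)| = |(0 6 13 15 2 14)(8 12 10)| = 6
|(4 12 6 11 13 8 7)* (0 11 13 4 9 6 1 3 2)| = |(0 11 4 12 1 3 2)(6 13 8 7 9)| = 35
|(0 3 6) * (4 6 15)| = 5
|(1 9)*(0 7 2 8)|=|(0 7 2 8)(1 9)|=4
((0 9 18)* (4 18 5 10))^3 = ((0 9 5 10 4 18))^3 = (0 10)(4 9)(5 18)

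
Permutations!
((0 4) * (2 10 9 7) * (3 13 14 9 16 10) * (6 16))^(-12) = (16)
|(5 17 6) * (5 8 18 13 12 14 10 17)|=|(6 8 18 13 12 14 10 17)|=8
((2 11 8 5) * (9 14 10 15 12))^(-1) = ((2 11 8 5)(9 14 10 15 12))^(-1) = (2 5 8 11)(9 12 15 10 14)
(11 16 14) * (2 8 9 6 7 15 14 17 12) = (2 8 9 6 7 15 14 11 16 17 12) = [0, 1, 8, 3, 4, 5, 7, 15, 9, 6, 10, 16, 2, 13, 11, 14, 17, 12]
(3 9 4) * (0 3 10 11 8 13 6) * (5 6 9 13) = [3, 1, 2, 13, 10, 6, 0, 7, 5, 4, 11, 8, 12, 9] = (0 3 13 9 4 10 11 8 5 6)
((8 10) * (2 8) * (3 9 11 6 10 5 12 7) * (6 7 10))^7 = ((2 8 5 12 10)(3 9 11 7))^7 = (2 5 10 8 12)(3 7 11 9)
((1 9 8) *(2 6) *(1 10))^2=(1 8)(9 10)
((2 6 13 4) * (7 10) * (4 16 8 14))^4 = ((2 6 13 16 8 14 4)(7 10))^4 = (2 8 6 14 13 4 16)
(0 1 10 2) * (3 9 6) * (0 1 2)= (0 2 1 10)(3 9 6)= [2, 10, 1, 9, 4, 5, 3, 7, 8, 6, 0]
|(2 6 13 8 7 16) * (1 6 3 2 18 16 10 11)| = 14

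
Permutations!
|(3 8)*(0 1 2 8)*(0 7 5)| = 7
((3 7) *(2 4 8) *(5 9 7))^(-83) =(2 4 8)(3 5 9 7)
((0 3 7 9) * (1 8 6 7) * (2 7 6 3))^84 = (9)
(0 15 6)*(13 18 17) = [15, 1, 2, 3, 4, 5, 0, 7, 8, 9, 10, 11, 12, 18, 14, 6, 16, 13, 17] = (0 15 6)(13 18 17)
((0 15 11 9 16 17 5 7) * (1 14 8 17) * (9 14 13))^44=(0 8)(5 11)(7 14)(15 17)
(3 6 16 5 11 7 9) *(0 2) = (0 2)(3 6 16 5 11 7 9) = [2, 1, 0, 6, 4, 11, 16, 9, 8, 3, 10, 7, 12, 13, 14, 15, 5]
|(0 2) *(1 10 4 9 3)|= |(0 2)(1 10 4 9 3)|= 10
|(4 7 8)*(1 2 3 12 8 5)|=|(1 2 3 12 8 4 7 5)|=8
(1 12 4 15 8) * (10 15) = (1 12 4 10 15 8) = [0, 12, 2, 3, 10, 5, 6, 7, 1, 9, 15, 11, 4, 13, 14, 8]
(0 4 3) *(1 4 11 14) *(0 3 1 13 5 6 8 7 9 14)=(0 11)(1 4)(5 6 8 7 9 14 13)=[11, 4, 2, 3, 1, 6, 8, 9, 7, 14, 10, 0, 12, 5, 13]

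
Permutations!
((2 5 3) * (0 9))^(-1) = (0 9)(2 3 5) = ((0 9)(2 5 3))^(-1)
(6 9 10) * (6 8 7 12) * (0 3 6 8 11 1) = (0 3 6 9 10 11 1)(7 12 8) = [3, 0, 2, 6, 4, 5, 9, 12, 7, 10, 11, 1, 8]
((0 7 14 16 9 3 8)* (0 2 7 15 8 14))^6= ((0 15 8 2 7)(3 14 16 9))^6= (0 15 8 2 7)(3 16)(9 14)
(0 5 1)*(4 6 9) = [5, 0, 2, 3, 6, 1, 9, 7, 8, 4] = (0 5 1)(4 6 9)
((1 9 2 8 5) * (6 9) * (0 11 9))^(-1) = ((0 11 9 2 8 5 1 6))^(-1) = (0 6 1 5 8 2 9 11)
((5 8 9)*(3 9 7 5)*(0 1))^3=(0 1)(3 9)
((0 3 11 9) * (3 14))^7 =(0 3 9 14 11) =((0 14 3 11 9))^7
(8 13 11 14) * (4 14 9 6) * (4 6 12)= (4 14 8 13 11 9 12)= [0, 1, 2, 3, 14, 5, 6, 7, 13, 12, 10, 9, 4, 11, 8]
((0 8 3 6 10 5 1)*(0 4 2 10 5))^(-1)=(0 10 2 4 1 5 6 3 8)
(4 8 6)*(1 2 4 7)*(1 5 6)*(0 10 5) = (0 10 5 6 7)(1 2 4 8) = [10, 2, 4, 3, 8, 6, 7, 0, 1, 9, 5]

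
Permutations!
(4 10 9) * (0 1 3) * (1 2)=(0 2 1 3)(4 10 9)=[2, 3, 1, 0, 10, 5, 6, 7, 8, 4, 9]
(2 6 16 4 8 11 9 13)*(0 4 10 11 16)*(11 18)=[4, 1, 6, 3, 8, 5, 0, 7, 16, 13, 18, 9, 12, 2, 14, 15, 10, 17, 11]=(0 4 8 16 10 18 11 9 13 2 6)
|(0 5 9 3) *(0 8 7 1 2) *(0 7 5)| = 12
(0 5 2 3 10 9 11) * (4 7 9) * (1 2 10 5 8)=(0 8 1 2 3 5 10 4 7 9 11)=[8, 2, 3, 5, 7, 10, 6, 9, 1, 11, 4, 0]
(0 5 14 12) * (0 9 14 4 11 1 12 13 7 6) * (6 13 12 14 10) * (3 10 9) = (0 5 4 11 1 14 12 3 10 6)(7 13) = [5, 14, 2, 10, 11, 4, 0, 13, 8, 9, 6, 1, 3, 7, 12]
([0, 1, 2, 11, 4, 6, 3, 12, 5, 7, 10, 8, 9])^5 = [0, 1, 2, 3, 4, 5, 6, 9, 8, 12, 10, 11, 7]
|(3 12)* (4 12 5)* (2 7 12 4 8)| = 6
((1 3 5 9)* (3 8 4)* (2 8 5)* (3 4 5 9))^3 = (1 9)(2 3 5 8)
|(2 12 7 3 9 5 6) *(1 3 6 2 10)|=9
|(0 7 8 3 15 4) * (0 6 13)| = 8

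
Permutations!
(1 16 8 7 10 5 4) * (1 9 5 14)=(1 16 8 7 10 14)(4 9 5)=[0, 16, 2, 3, 9, 4, 6, 10, 7, 5, 14, 11, 12, 13, 1, 15, 8]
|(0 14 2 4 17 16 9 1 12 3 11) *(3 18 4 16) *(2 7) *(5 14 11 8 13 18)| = |(0 11)(1 12 5 14 7 2 16 9)(3 8 13 18 4 17)| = 24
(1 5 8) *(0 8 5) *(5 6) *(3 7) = [8, 0, 2, 7, 4, 6, 5, 3, 1] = (0 8 1)(3 7)(5 6)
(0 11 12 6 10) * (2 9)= (0 11 12 6 10)(2 9)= [11, 1, 9, 3, 4, 5, 10, 7, 8, 2, 0, 12, 6]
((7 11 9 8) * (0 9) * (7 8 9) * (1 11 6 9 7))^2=((0 1 11)(6 9 7))^2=(0 11 1)(6 7 9)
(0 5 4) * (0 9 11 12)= (0 5 4 9 11 12)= [5, 1, 2, 3, 9, 4, 6, 7, 8, 11, 10, 12, 0]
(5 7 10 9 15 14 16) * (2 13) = (2 13)(5 7 10 9 15 14 16) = [0, 1, 13, 3, 4, 7, 6, 10, 8, 15, 9, 11, 12, 2, 16, 14, 5]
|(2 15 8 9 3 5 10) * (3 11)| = |(2 15 8 9 11 3 5 10)| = 8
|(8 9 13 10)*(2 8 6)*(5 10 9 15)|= 6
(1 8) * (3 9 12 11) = (1 8)(3 9 12 11) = [0, 8, 2, 9, 4, 5, 6, 7, 1, 12, 10, 3, 11]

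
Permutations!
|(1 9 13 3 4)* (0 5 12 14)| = |(0 5 12 14)(1 9 13 3 4)| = 20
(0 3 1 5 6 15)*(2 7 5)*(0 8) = (0 3 1 2 7 5 6 15 8) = [3, 2, 7, 1, 4, 6, 15, 5, 0, 9, 10, 11, 12, 13, 14, 8]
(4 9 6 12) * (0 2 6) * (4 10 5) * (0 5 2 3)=[3, 1, 6, 0, 9, 4, 12, 7, 8, 5, 2, 11, 10]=(0 3)(2 6 12 10)(4 9 5)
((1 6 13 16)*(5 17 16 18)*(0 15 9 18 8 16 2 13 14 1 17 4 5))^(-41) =((0 15 9 18)(1 6 14)(2 13 8 16 17)(4 5))^(-41) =(0 18 9 15)(1 6 14)(2 17 16 8 13)(4 5)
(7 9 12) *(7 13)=(7 9 12 13)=[0, 1, 2, 3, 4, 5, 6, 9, 8, 12, 10, 11, 13, 7]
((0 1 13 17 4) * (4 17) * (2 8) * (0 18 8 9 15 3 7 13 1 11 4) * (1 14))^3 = ((0 11 4 18 8 2 9 15 3 7 13)(1 14))^3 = (0 18 9 7 11 8 15 13 4 2 3)(1 14)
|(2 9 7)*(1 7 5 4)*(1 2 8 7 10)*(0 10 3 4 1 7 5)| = 10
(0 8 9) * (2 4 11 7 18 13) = (0 8 9)(2 4 11 7 18 13) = [8, 1, 4, 3, 11, 5, 6, 18, 9, 0, 10, 7, 12, 2, 14, 15, 16, 17, 13]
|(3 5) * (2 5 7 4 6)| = 6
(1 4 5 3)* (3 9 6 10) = [0, 4, 2, 1, 5, 9, 10, 7, 8, 6, 3] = (1 4 5 9 6 10 3)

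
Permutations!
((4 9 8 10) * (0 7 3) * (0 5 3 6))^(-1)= (0 6 7)(3 5)(4 10 8 9)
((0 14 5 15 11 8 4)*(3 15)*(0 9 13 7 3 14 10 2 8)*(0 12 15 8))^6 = ((0 10 2)(3 8 4 9 13 7)(5 14)(11 12 15))^6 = (15)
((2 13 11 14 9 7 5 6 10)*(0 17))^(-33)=((0 17)(2 13 11 14 9 7 5 6 10))^(-33)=(0 17)(2 14 5)(6 13 9)(7 10 11)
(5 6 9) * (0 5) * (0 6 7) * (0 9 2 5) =[0, 1, 5, 3, 4, 7, 2, 9, 8, 6] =(2 5 7 9 6)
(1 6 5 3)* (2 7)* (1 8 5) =[0, 6, 7, 8, 4, 3, 1, 2, 5] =(1 6)(2 7)(3 8 5)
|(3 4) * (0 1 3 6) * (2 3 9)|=|(0 1 9 2 3 4 6)|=7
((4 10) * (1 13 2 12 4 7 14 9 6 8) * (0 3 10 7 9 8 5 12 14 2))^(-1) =((0 3 10 9 6 5 12 4 7 2 14 8 1 13))^(-1) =(0 13 1 8 14 2 7 4 12 5 6 9 10 3)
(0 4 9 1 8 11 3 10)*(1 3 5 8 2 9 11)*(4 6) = (0 6 4 11 5 8 1 2 9 3 10) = [6, 2, 9, 10, 11, 8, 4, 7, 1, 3, 0, 5]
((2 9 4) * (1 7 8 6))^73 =(1 7 8 6)(2 9 4)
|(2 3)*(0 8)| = |(0 8)(2 3)| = 2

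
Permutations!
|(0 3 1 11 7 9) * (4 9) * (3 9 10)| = 6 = |(0 9)(1 11 7 4 10 3)|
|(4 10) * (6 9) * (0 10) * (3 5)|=6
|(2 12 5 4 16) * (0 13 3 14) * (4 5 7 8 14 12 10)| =|(0 13 3 12 7 8 14)(2 10 4 16)| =28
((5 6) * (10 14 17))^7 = ((5 6)(10 14 17))^7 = (5 6)(10 14 17)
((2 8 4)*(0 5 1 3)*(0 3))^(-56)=(0 5 1)(2 8 4)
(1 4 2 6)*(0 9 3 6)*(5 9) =[5, 4, 0, 6, 2, 9, 1, 7, 8, 3] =(0 5 9 3 6 1 4 2)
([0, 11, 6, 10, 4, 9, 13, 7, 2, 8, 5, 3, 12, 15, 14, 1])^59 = [0, 5, 1, 8, 4, 6, 11, 7, 15, 13, 2, 9, 12, 3, 14, 10]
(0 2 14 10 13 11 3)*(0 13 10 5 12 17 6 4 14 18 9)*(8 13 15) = (0 2 18 9)(3 15 8 13 11)(4 14 5 12 17 6) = [2, 1, 18, 15, 14, 12, 4, 7, 13, 0, 10, 3, 17, 11, 5, 8, 16, 6, 9]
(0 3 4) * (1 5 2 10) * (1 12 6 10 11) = [3, 5, 11, 4, 0, 2, 10, 7, 8, 9, 12, 1, 6] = (0 3 4)(1 5 2 11)(6 10 12)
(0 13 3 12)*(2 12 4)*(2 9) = (0 13 3 4 9 2 12) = [13, 1, 12, 4, 9, 5, 6, 7, 8, 2, 10, 11, 0, 3]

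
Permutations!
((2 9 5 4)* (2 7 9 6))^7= (2 6)(4 5 9 7)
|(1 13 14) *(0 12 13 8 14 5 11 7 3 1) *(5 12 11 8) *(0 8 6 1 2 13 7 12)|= |(0 11 12 7 3 2 13)(1 5 6)(8 14)|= 42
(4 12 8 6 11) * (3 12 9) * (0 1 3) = (0 1 3 12 8 6 11 4 9) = [1, 3, 2, 12, 9, 5, 11, 7, 6, 0, 10, 4, 8]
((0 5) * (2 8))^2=((0 5)(2 8))^2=(8)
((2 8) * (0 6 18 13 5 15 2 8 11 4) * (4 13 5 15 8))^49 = ((0 6 18 5 8 4)(2 11 13 15))^49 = (0 6 18 5 8 4)(2 11 13 15)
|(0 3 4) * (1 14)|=|(0 3 4)(1 14)|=6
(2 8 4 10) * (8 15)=(2 15 8 4 10)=[0, 1, 15, 3, 10, 5, 6, 7, 4, 9, 2, 11, 12, 13, 14, 8]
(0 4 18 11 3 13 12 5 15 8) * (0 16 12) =(0 4 18 11 3 13)(5 15 8 16 12) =[4, 1, 2, 13, 18, 15, 6, 7, 16, 9, 10, 3, 5, 0, 14, 8, 12, 17, 11]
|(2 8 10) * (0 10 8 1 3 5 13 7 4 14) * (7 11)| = 11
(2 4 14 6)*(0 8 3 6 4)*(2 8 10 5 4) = (0 10 5 4 14 2)(3 6 8) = [10, 1, 0, 6, 14, 4, 8, 7, 3, 9, 5, 11, 12, 13, 2]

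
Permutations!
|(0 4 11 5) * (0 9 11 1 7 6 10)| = 6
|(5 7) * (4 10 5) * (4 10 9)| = 6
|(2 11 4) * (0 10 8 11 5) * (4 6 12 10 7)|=5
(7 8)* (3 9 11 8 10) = (3 9 11 8 7 10) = [0, 1, 2, 9, 4, 5, 6, 10, 7, 11, 3, 8]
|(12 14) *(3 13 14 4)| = 5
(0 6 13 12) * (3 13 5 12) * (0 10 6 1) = (0 1)(3 13)(5 12 10 6) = [1, 0, 2, 13, 4, 12, 5, 7, 8, 9, 6, 11, 10, 3]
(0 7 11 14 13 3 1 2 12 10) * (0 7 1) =[1, 2, 12, 0, 4, 5, 6, 11, 8, 9, 7, 14, 10, 3, 13] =(0 1 2 12 10 7 11 14 13 3)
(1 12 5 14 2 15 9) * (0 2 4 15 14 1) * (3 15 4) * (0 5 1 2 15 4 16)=(0 15 9 5 2 14 3 4 16)(1 12)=[15, 12, 14, 4, 16, 2, 6, 7, 8, 5, 10, 11, 1, 13, 3, 9, 0]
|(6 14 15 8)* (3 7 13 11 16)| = 20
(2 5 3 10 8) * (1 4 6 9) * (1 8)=(1 4 6 9 8 2 5 3 10)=[0, 4, 5, 10, 6, 3, 9, 7, 2, 8, 1]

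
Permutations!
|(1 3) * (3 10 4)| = |(1 10 4 3)| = 4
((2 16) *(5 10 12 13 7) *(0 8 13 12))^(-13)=(0 10 5 7 13 8)(2 16)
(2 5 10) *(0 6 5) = (0 6 5 10 2) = [6, 1, 0, 3, 4, 10, 5, 7, 8, 9, 2]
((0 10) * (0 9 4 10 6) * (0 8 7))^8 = ((0 6 8 7)(4 10 9))^8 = (4 9 10)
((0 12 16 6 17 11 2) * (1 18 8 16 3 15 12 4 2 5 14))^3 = (1 16 11)(5 18 6)(8 17 14)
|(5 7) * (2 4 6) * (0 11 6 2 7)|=10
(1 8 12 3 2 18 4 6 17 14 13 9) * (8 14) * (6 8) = [0, 14, 18, 2, 8, 5, 17, 7, 12, 1, 10, 11, 3, 9, 13, 15, 16, 6, 4] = (1 14 13 9)(2 18 4 8 12 3)(6 17)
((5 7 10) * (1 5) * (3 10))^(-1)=((1 5 7 3 10))^(-1)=(1 10 3 7 5)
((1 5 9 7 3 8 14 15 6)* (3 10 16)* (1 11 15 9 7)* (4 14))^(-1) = ((1 5 7 10 16 3 8 4 14 9)(6 11 15))^(-1) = (1 9 14 4 8 3 16 10 7 5)(6 15 11)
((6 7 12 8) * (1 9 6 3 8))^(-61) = ((1 9 6 7 12)(3 8))^(-61) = (1 12 7 6 9)(3 8)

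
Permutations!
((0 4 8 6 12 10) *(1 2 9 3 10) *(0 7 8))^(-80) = (1 2 9 3 10 7 8 6 12)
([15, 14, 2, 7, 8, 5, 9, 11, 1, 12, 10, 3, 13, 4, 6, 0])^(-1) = [15, 8, 2, 11, 13, 5, 14, 3, 4, 6, 10, 7, 9, 12, 1, 0]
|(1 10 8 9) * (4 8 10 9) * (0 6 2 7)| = 4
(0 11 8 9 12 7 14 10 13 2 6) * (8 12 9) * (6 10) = (0 11 12 7 14 6)(2 10 13) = [11, 1, 10, 3, 4, 5, 0, 14, 8, 9, 13, 12, 7, 2, 6]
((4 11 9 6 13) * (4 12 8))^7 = (13)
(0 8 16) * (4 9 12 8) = [4, 1, 2, 3, 9, 5, 6, 7, 16, 12, 10, 11, 8, 13, 14, 15, 0] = (0 4 9 12 8 16)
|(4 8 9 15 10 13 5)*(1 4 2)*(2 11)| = |(1 4 8 9 15 10 13 5 11 2)| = 10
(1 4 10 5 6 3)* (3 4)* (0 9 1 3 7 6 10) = (0 9 1 7 6 4)(5 10) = [9, 7, 2, 3, 0, 10, 4, 6, 8, 1, 5]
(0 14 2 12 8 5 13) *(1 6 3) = (0 14 2 12 8 5 13)(1 6 3) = [14, 6, 12, 1, 4, 13, 3, 7, 5, 9, 10, 11, 8, 0, 2]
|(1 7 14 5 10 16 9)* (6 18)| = |(1 7 14 5 10 16 9)(6 18)| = 14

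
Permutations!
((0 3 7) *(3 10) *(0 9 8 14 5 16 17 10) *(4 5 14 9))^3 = ((3 7 4 5 16 17 10)(8 9))^3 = (3 5 10 4 17 7 16)(8 9)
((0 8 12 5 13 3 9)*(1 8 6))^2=(0 1 12 13 9 6 8 5 3)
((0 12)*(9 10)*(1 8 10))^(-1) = (0 12)(1 9 10 8)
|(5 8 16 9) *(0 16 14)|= |(0 16 9 5 8 14)|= 6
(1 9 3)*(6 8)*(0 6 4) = (0 6 8 4)(1 9 3) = [6, 9, 2, 1, 0, 5, 8, 7, 4, 3]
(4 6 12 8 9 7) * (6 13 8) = (4 13 8 9 7)(6 12) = [0, 1, 2, 3, 13, 5, 12, 4, 9, 7, 10, 11, 6, 8]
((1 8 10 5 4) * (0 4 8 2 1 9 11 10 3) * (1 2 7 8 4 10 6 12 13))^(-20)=((0 10 5 4 9 11 6 12 13 1 7 8 3))^(-20)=(0 6 3 11 8 9 7 4 1 5 13 10 12)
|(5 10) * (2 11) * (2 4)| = 6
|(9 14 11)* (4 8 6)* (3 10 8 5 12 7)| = |(3 10 8 6 4 5 12 7)(9 14 11)| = 24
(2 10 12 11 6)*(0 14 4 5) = (0 14 4 5)(2 10 12 11 6) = [14, 1, 10, 3, 5, 0, 2, 7, 8, 9, 12, 6, 11, 13, 4]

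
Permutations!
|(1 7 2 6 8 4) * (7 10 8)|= 12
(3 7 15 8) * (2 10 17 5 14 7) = (2 10 17 5 14 7 15 8 3) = [0, 1, 10, 2, 4, 14, 6, 15, 3, 9, 17, 11, 12, 13, 7, 8, 16, 5]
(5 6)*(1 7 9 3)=(1 7 9 3)(5 6)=[0, 7, 2, 1, 4, 6, 5, 9, 8, 3]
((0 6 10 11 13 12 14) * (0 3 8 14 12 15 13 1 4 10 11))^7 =(0 6 11 1 4 10)(3 8 14)(13 15)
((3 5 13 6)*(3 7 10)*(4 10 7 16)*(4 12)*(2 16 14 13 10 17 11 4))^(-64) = (2 12 16)(3 10 5)(4 11 17)(6 13 14)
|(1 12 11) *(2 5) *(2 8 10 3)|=|(1 12 11)(2 5 8 10 3)|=15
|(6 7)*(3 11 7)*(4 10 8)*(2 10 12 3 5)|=10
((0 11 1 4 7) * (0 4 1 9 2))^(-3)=((0 11 9 2)(4 7))^(-3)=(0 11 9 2)(4 7)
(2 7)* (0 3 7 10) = (0 3 7 2 10) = [3, 1, 10, 7, 4, 5, 6, 2, 8, 9, 0]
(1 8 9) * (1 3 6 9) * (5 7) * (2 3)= (1 8)(2 3 6 9)(5 7)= [0, 8, 3, 6, 4, 7, 9, 5, 1, 2]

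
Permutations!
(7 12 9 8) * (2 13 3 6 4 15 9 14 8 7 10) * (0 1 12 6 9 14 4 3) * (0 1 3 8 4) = [3, 12, 13, 9, 15, 5, 8, 6, 10, 7, 2, 11, 0, 1, 4, 14] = (0 3 9 7 6 8 10 2 13 1 12)(4 15 14)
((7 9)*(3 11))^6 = ((3 11)(7 9))^6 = (11)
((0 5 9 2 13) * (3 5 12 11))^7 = (0 13 2 9 5 3 11 12)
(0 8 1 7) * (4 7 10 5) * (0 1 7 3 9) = (0 8 7 1 10 5 4 3 9) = [8, 10, 2, 9, 3, 4, 6, 1, 7, 0, 5]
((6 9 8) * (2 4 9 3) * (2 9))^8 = (9) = ((2 4)(3 9 8 6))^8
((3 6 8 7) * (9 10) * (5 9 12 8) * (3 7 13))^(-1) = ((3 6 5 9 10 12 8 13))^(-1) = (3 13 8 12 10 9 5 6)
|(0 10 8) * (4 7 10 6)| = 6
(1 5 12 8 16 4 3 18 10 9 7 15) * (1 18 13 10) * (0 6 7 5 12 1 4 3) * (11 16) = [6, 12, 2, 13, 0, 1, 7, 15, 11, 5, 9, 16, 8, 10, 14, 18, 3, 17, 4] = (0 6 7 15 18 4)(1 12 8 11 16 3 13 10 9 5)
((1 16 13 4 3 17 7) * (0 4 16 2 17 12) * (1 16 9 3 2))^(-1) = (0 12 3 9 13 16 7 17 2 4)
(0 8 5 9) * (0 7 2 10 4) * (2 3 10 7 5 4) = [8, 1, 7, 10, 0, 9, 6, 3, 4, 5, 2] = (0 8 4)(2 7 3 10)(5 9)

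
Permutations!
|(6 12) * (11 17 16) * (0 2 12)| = |(0 2 12 6)(11 17 16)| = 12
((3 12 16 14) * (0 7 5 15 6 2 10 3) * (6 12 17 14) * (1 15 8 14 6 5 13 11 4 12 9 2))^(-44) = ((0 7 13 11 4 12 16 5 8 14)(1 15 9 2 10 3 17 6))^(-44) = (0 16 13 8 4)(1 10)(2 6)(3 15)(5 11 14 12 7)(9 17)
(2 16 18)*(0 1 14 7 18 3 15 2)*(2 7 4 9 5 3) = (0 1 14 4 9 5 3 15 7 18)(2 16) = [1, 14, 16, 15, 9, 3, 6, 18, 8, 5, 10, 11, 12, 13, 4, 7, 2, 17, 0]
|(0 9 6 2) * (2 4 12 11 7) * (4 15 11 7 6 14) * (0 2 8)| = |(0 9 14 4 12 7 8)(6 15 11)| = 21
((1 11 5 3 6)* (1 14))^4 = (1 6 5)(3 11 14)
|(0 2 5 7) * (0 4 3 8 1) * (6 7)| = |(0 2 5 6 7 4 3 8 1)| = 9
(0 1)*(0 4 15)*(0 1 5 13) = (0 5 13)(1 4 15) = [5, 4, 2, 3, 15, 13, 6, 7, 8, 9, 10, 11, 12, 0, 14, 1]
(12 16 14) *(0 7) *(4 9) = (0 7)(4 9)(12 16 14) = [7, 1, 2, 3, 9, 5, 6, 0, 8, 4, 10, 11, 16, 13, 12, 15, 14]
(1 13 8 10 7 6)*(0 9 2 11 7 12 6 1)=(0 9 2 11 7 1 13 8 10 12 6)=[9, 13, 11, 3, 4, 5, 0, 1, 10, 2, 12, 7, 6, 8]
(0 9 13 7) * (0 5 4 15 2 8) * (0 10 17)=(0 9 13 7 5 4 15 2 8 10 17)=[9, 1, 8, 3, 15, 4, 6, 5, 10, 13, 17, 11, 12, 7, 14, 2, 16, 0]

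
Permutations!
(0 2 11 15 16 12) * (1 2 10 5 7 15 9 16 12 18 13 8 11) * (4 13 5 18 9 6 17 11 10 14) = (0 14 4 13 8 10 18 5 7 15 12)(1 2)(6 17 11)(9 16) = [14, 2, 1, 3, 13, 7, 17, 15, 10, 16, 18, 6, 0, 8, 4, 12, 9, 11, 5]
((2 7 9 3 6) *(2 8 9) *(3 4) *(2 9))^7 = ((2 7 9 4 3 6 8))^7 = (9)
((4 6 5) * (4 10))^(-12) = (10)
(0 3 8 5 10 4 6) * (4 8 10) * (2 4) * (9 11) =(0 3 10 8 5 2 4 6)(9 11) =[3, 1, 4, 10, 6, 2, 0, 7, 5, 11, 8, 9]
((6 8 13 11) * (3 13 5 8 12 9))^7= ((3 13 11 6 12 9)(5 8))^7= (3 13 11 6 12 9)(5 8)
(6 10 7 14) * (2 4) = [0, 1, 4, 3, 2, 5, 10, 14, 8, 9, 7, 11, 12, 13, 6] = (2 4)(6 10 7 14)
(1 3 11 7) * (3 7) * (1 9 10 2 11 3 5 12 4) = (1 7 9 10 2 11 5 12 4) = [0, 7, 11, 3, 1, 12, 6, 9, 8, 10, 2, 5, 4]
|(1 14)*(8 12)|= |(1 14)(8 12)|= 2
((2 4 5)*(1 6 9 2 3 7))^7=(1 7 3 5 4 2 9 6)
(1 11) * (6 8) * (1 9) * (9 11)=(11)(1 9)(6 8)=[0, 9, 2, 3, 4, 5, 8, 7, 6, 1, 10, 11]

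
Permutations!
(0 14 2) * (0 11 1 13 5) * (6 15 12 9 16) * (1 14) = (0 1 13 5)(2 11 14)(6 15 12 9 16) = [1, 13, 11, 3, 4, 0, 15, 7, 8, 16, 10, 14, 9, 5, 2, 12, 6]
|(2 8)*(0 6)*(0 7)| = |(0 6 7)(2 8)| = 6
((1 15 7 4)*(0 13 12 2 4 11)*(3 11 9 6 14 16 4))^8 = (16)(0 12 3)(2 11 13)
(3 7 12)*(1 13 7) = (1 13 7 12 3) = [0, 13, 2, 1, 4, 5, 6, 12, 8, 9, 10, 11, 3, 7]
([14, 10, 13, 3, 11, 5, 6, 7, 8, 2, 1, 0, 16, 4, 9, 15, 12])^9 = (0 9 13 11 14 2 4)(1 10)(12 16)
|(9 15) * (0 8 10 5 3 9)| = |(0 8 10 5 3 9 15)| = 7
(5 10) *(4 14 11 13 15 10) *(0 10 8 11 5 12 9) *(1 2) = [10, 2, 1, 3, 14, 4, 6, 7, 11, 0, 12, 13, 9, 15, 5, 8] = (0 10 12 9)(1 2)(4 14 5)(8 11 13 15)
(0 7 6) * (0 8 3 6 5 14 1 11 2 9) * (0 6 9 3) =(0 7 5 14 1 11 2 3 9 6 8) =[7, 11, 3, 9, 4, 14, 8, 5, 0, 6, 10, 2, 12, 13, 1]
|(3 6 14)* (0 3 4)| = |(0 3 6 14 4)| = 5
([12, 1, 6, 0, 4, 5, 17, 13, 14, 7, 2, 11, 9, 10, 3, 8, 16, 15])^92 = (0 12 9 7 13 10 2 6 17 15 8 14 3)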